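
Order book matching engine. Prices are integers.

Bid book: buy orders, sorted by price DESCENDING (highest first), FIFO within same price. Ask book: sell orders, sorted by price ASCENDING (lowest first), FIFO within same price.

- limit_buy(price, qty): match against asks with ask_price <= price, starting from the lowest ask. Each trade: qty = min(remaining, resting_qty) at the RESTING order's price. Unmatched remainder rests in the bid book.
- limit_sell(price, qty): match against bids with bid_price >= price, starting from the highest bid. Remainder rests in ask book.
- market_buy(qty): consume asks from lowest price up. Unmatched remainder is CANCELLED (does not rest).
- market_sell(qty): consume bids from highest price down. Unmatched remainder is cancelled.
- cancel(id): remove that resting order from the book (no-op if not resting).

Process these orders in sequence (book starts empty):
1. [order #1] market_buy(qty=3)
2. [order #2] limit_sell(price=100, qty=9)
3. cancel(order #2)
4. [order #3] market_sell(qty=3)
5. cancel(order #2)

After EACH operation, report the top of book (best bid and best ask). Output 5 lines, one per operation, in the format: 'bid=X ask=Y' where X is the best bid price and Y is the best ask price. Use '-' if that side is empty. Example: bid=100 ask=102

After op 1 [order #1] market_buy(qty=3): fills=none; bids=[-] asks=[-]
After op 2 [order #2] limit_sell(price=100, qty=9): fills=none; bids=[-] asks=[#2:9@100]
After op 3 cancel(order #2): fills=none; bids=[-] asks=[-]
After op 4 [order #3] market_sell(qty=3): fills=none; bids=[-] asks=[-]
After op 5 cancel(order #2): fills=none; bids=[-] asks=[-]

Answer: bid=- ask=-
bid=- ask=100
bid=- ask=-
bid=- ask=-
bid=- ask=-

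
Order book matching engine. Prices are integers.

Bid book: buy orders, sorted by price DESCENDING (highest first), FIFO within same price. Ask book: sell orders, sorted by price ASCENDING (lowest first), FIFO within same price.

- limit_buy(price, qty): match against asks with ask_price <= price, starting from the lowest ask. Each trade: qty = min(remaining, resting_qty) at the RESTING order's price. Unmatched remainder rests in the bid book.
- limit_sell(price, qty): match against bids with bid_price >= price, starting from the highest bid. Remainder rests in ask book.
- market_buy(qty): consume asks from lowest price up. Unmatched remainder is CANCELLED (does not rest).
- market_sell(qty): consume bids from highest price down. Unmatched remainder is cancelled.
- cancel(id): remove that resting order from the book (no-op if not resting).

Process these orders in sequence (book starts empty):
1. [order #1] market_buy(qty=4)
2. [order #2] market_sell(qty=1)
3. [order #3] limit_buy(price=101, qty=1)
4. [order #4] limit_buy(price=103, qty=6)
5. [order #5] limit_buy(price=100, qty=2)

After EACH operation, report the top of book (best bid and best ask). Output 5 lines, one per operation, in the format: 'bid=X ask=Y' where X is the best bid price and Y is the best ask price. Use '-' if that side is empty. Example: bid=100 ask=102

Answer: bid=- ask=-
bid=- ask=-
bid=101 ask=-
bid=103 ask=-
bid=103 ask=-

Derivation:
After op 1 [order #1] market_buy(qty=4): fills=none; bids=[-] asks=[-]
After op 2 [order #2] market_sell(qty=1): fills=none; bids=[-] asks=[-]
After op 3 [order #3] limit_buy(price=101, qty=1): fills=none; bids=[#3:1@101] asks=[-]
After op 4 [order #4] limit_buy(price=103, qty=6): fills=none; bids=[#4:6@103 #3:1@101] asks=[-]
After op 5 [order #5] limit_buy(price=100, qty=2): fills=none; bids=[#4:6@103 #3:1@101 #5:2@100] asks=[-]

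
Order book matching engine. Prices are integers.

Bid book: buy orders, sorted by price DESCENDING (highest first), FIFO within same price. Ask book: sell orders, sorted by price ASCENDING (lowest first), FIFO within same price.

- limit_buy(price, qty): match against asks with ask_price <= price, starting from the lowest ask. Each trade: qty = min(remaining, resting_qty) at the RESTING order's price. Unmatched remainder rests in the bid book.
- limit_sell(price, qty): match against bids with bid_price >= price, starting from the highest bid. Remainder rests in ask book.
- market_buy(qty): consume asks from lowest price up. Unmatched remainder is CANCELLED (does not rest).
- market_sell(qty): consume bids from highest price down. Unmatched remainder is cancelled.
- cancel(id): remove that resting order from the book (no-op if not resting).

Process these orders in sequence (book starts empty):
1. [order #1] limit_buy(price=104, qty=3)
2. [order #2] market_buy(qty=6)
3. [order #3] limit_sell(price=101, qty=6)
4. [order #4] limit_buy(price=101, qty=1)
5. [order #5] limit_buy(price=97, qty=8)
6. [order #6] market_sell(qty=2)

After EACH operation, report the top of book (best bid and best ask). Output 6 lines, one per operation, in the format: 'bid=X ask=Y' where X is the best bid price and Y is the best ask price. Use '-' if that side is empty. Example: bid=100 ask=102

Answer: bid=104 ask=-
bid=104 ask=-
bid=- ask=101
bid=- ask=101
bid=97 ask=101
bid=97 ask=101

Derivation:
After op 1 [order #1] limit_buy(price=104, qty=3): fills=none; bids=[#1:3@104] asks=[-]
After op 2 [order #2] market_buy(qty=6): fills=none; bids=[#1:3@104] asks=[-]
After op 3 [order #3] limit_sell(price=101, qty=6): fills=#1x#3:3@104; bids=[-] asks=[#3:3@101]
After op 4 [order #4] limit_buy(price=101, qty=1): fills=#4x#3:1@101; bids=[-] asks=[#3:2@101]
After op 5 [order #5] limit_buy(price=97, qty=8): fills=none; bids=[#5:8@97] asks=[#3:2@101]
After op 6 [order #6] market_sell(qty=2): fills=#5x#6:2@97; bids=[#5:6@97] asks=[#3:2@101]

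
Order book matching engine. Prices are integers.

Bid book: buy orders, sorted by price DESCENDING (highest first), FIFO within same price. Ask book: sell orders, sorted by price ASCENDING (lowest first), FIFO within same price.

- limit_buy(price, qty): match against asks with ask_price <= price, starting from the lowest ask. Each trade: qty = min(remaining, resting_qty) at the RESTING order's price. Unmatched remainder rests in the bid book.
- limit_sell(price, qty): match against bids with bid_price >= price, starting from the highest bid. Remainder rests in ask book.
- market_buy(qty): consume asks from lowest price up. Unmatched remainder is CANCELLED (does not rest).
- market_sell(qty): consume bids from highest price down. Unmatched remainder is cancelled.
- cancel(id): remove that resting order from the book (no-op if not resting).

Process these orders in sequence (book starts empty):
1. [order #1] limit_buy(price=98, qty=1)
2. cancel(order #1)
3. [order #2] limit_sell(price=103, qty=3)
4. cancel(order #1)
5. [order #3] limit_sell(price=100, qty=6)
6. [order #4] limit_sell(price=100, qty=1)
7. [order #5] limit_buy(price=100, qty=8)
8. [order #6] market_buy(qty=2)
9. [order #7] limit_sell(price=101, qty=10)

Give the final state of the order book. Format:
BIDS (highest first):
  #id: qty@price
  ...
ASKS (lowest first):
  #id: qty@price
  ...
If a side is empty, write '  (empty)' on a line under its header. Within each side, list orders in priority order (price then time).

After op 1 [order #1] limit_buy(price=98, qty=1): fills=none; bids=[#1:1@98] asks=[-]
After op 2 cancel(order #1): fills=none; bids=[-] asks=[-]
After op 3 [order #2] limit_sell(price=103, qty=3): fills=none; bids=[-] asks=[#2:3@103]
After op 4 cancel(order #1): fills=none; bids=[-] asks=[#2:3@103]
After op 5 [order #3] limit_sell(price=100, qty=6): fills=none; bids=[-] asks=[#3:6@100 #2:3@103]
After op 6 [order #4] limit_sell(price=100, qty=1): fills=none; bids=[-] asks=[#3:6@100 #4:1@100 #2:3@103]
After op 7 [order #5] limit_buy(price=100, qty=8): fills=#5x#3:6@100 #5x#4:1@100; bids=[#5:1@100] asks=[#2:3@103]
After op 8 [order #6] market_buy(qty=2): fills=#6x#2:2@103; bids=[#5:1@100] asks=[#2:1@103]
After op 9 [order #7] limit_sell(price=101, qty=10): fills=none; bids=[#5:1@100] asks=[#7:10@101 #2:1@103]

Answer: BIDS (highest first):
  #5: 1@100
ASKS (lowest first):
  #7: 10@101
  #2: 1@103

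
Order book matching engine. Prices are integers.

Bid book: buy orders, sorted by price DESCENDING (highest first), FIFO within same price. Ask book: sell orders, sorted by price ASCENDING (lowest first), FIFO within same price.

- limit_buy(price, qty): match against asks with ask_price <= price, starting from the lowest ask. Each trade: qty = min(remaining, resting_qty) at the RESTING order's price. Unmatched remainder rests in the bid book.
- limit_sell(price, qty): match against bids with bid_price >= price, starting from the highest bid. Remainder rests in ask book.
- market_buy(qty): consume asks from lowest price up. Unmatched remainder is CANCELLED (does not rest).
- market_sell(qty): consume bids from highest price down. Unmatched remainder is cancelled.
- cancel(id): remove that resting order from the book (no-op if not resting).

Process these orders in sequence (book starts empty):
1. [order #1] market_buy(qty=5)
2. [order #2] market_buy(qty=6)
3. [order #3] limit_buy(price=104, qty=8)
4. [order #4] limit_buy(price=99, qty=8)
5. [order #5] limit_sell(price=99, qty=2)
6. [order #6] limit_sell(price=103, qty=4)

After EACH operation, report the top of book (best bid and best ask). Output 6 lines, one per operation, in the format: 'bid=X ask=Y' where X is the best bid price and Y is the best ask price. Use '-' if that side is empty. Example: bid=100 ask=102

After op 1 [order #1] market_buy(qty=5): fills=none; bids=[-] asks=[-]
After op 2 [order #2] market_buy(qty=6): fills=none; bids=[-] asks=[-]
After op 3 [order #3] limit_buy(price=104, qty=8): fills=none; bids=[#3:8@104] asks=[-]
After op 4 [order #4] limit_buy(price=99, qty=8): fills=none; bids=[#3:8@104 #4:8@99] asks=[-]
After op 5 [order #5] limit_sell(price=99, qty=2): fills=#3x#5:2@104; bids=[#3:6@104 #4:8@99] asks=[-]
After op 6 [order #6] limit_sell(price=103, qty=4): fills=#3x#6:4@104; bids=[#3:2@104 #4:8@99] asks=[-]

Answer: bid=- ask=-
bid=- ask=-
bid=104 ask=-
bid=104 ask=-
bid=104 ask=-
bid=104 ask=-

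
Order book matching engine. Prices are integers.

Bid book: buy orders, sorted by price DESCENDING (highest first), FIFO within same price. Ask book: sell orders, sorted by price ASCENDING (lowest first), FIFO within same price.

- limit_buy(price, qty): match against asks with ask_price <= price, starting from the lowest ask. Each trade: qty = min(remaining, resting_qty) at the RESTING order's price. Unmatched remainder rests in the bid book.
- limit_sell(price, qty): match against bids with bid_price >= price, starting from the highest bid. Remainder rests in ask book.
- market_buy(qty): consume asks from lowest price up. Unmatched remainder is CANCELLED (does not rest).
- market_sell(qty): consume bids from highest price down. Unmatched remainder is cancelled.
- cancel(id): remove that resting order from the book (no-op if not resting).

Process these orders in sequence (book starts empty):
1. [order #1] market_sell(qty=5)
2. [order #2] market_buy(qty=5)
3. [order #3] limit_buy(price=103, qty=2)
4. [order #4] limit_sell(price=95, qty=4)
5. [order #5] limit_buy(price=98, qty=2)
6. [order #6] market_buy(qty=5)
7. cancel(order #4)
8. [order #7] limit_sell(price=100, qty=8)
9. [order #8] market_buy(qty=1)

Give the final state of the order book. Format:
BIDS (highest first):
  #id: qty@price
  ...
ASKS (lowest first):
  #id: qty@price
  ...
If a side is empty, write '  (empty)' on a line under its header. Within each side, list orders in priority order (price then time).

Answer: BIDS (highest first):
  (empty)
ASKS (lowest first):
  #7: 7@100

Derivation:
After op 1 [order #1] market_sell(qty=5): fills=none; bids=[-] asks=[-]
After op 2 [order #2] market_buy(qty=5): fills=none; bids=[-] asks=[-]
After op 3 [order #3] limit_buy(price=103, qty=2): fills=none; bids=[#3:2@103] asks=[-]
After op 4 [order #4] limit_sell(price=95, qty=4): fills=#3x#4:2@103; bids=[-] asks=[#4:2@95]
After op 5 [order #5] limit_buy(price=98, qty=2): fills=#5x#4:2@95; bids=[-] asks=[-]
After op 6 [order #6] market_buy(qty=5): fills=none; bids=[-] asks=[-]
After op 7 cancel(order #4): fills=none; bids=[-] asks=[-]
After op 8 [order #7] limit_sell(price=100, qty=8): fills=none; bids=[-] asks=[#7:8@100]
After op 9 [order #8] market_buy(qty=1): fills=#8x#7:1@100; bids=[-] asks=[#7:7@100]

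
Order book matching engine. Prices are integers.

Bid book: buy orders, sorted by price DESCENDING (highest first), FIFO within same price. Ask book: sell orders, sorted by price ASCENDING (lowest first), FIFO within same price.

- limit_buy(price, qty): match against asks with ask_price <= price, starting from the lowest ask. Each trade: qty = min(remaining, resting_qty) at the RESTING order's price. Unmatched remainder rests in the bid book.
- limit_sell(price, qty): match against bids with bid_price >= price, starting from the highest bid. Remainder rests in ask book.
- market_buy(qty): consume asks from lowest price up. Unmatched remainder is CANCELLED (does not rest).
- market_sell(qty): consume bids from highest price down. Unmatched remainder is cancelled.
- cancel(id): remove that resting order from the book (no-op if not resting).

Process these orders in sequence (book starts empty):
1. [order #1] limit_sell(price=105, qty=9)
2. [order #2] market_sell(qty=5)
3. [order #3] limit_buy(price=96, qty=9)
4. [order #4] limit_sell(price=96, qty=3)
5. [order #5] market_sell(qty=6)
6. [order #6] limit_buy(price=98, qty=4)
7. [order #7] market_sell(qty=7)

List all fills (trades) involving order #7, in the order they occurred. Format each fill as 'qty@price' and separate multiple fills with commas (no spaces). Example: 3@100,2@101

Answer: 4@98

Derivation:
After op 1 [order #1] limit_sell(price=105, qty=9): fills=none; bids=[-] asks=[#1:9@105]
After op 2 [order #2] market_sell(qty=5): fills=none; bids=[-] asks=[#1:9@105]
After op 3 [order #3] limit_buy(price=96, qty=9): fills=none; bids=[#3:9@96] asks=[#1:9@105]
After op 4 [order #4] limit_sell(price=96, qty=3): fills=#3x#4:3@96; bids=[#3:6@96] asks=[#1:9@105]
After op 5 [order #5] market_sell(qty=6): fills=#3x#5:6@96; bids=[-] asks=[#1:9@105]
After op 6 [order #6] limit_buy(price=98, qty=4): fills=none; bids=[#6:4@98] asks=[#1:9@105]
After op 7 [order #7] market_sell(qty=7): fills=#6x#7:4@98; bids=[-] asks=[#1:9@105]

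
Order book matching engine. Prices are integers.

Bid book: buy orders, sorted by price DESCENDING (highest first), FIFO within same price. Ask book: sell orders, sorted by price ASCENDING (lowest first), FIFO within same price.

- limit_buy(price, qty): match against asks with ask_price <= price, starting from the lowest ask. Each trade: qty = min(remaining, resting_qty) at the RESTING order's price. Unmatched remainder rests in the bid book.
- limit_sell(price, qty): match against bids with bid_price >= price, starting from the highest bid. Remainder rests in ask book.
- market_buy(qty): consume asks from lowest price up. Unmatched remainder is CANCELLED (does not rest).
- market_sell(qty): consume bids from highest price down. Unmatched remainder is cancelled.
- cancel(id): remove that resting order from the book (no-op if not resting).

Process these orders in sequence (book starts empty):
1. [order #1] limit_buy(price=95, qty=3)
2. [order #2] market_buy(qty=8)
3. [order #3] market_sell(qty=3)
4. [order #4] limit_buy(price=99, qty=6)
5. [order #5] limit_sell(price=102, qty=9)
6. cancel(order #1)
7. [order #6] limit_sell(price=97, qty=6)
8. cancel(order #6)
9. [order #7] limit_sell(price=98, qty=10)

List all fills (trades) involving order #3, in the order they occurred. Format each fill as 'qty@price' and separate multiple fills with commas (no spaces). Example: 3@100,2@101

After op 1 [order #1] limit_buy(price=95, qty=3): fills=none; bids=[#1:3@95] asks=[-]
After op 2 [order #2] market_buy(qty=8): fills=none; bids=[#1:3@95] asks=[-]
After op 3 [order #3] market_sell(qty=3): fills=#1x#3:3@95; bids=[-] asks=[-]
After op 4 [order #4] limit_buy(price=99, qty=6): fills=none; bids=[#4:6@99] asks=[-]
After op 5 [order #5] limit_sell(price=102, qty=9): fills=none; bids=[#4:6@99] asks=[#5:9@102]
After op 6 cancel(order #1): fills=none; bids=[#4:6@99] asks=[#5:9@102]
After op 7 [order #6] limit_sell(price=97, qty=6): fills=#4x#6:6@99; bids=[-] asks=[#5:9@102]
After op 8 cancel(order #6): fills=none; bids=[-] asks=[#5:9@102]
After op 9 [order #7] limit_sell(price=98, qty=10): fills=none; bids=[-] asks=[#7:10@98 #5:9@102]

Answer: 3@95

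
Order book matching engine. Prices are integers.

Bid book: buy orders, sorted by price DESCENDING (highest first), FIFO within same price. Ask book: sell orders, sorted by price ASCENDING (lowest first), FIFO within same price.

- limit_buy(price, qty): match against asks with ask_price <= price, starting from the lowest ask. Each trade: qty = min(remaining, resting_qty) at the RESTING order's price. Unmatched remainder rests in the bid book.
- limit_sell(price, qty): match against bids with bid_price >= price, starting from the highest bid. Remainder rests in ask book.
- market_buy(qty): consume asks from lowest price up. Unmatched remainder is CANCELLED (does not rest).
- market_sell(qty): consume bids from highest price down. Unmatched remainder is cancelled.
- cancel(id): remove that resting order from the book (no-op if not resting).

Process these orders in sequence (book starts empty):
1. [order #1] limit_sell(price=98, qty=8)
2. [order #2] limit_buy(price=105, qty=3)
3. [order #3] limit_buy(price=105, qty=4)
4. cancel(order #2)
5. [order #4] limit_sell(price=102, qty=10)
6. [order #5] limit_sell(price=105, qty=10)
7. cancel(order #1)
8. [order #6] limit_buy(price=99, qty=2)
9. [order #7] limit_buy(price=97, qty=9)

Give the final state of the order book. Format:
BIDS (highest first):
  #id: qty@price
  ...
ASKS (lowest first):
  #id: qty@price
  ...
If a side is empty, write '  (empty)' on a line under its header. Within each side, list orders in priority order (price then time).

After op 1 [order #1] limit_sell(price=98, qty=8): fills=none; bids=[-] asks=[#1:8@98]
After op 2 [order #2] limit_buy(price=105, qty=3): fills=#2x#1:3@98; bids=[-] asks=[#1:5@98]
After op 3 [order #3] limit_buy(price=105, qty=4): fills=#3x#1:4@98; bids=[-] asks=[#1:1@98]
After op 4 cancel(order #2): fills=none; bids=[-] asks=[#1:1@98]
After op 5 [order #4] limit_sell(price=102, qty=10): fills=none; bids=[-] asks=[#1:1@98 #4:10@102]
After op 6 [order #5] limit_sell(price=105, qty=10): fills=none; bids=[-] asks=[#1:1@98 #4:10@102 #5:10@105]
After op 7 cancel(order #1): fills=none; bids=[-] asks=[#4:10@102 #5:10@105]
After op 8 [order #6] limit_buy(price=99, qty=2): fills=none; bids=[#6:2@99] asks=[#4:10@102 #5:10@105]
After op 9 [order #7] limit_buy(price=97, qty=9): fills=none; bids=[#6:2@99 #7:9@97] asks=[#4:10@102 #5:10@105]

Answer: BIDS (highest first):
  #6: 2@99
  #7: 9@97
ASKS (lowest first):
  #4: 10@102
  #5: 10@105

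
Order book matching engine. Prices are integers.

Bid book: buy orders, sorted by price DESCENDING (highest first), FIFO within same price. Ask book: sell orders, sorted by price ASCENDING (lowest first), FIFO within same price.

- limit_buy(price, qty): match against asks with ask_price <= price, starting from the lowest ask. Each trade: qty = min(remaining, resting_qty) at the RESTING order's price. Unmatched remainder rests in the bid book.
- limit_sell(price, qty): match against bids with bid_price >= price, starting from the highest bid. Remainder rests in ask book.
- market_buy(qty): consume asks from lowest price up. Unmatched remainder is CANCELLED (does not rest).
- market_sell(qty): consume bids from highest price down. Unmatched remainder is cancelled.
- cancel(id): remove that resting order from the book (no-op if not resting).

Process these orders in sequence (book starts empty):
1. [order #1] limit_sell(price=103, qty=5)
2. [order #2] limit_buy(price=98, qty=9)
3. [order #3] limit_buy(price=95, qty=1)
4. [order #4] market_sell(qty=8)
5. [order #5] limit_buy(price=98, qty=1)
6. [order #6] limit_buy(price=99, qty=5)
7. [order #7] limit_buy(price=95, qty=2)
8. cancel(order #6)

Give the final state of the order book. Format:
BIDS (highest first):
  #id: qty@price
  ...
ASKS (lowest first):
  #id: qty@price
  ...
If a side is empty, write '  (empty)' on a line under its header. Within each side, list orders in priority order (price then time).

Answer: BIDS (highest first):
  #2: 1@98
  #5: 1@98
  #3: 1@95
  #7: 2@95
ASKS (lowest first):
  #1: 5@103

Derivation:
After op 1 [order #1] limit_sell(price=103, qty=5): fills=none; bids=[-] asks=[#1:5@103]
After op 2 [order #2] limit_buy(price=98, qty=9): fills=none; bids=[#2:9@98] asks=[#1:5@103]
After op 3 [order #3] limit_buy(price=95, qty=1): fills=none; bids=[#2:9@98 #3:1@95] asks=[#1:5@103]
After op 4 [order #4] market_sell(qty=8): fills=#2x#4:8@98; bids=[#2:1@98 #3:1@95] asks=[#1:5@103]
After op 5 [order #5] limit_buy(price=98, qty=1): fills=none; bids=[#2:1@98 #5:1@98 #3:1@95] asks=[#1:5@103]
After op 6 [order #6] limit_buy(price=99, qty=5): fills=none; bids=[#6:5@99 #2:1@98 #5:1@98 #3:1@95] asks=[#1:5@103]
After op 7 [order #7] limit_buy(price=95, qty=2): fills=none; bids=[#6:5@99 #2:1@98 #5:1@98 #3:1@95 #7:2@95] asks=[#1:5@103]
After op 8 cancel(order #6): fills=none; bids=[#2:1@98 #5:1@98 #3:1@95 #7:2@95] asks=[#1:5@103]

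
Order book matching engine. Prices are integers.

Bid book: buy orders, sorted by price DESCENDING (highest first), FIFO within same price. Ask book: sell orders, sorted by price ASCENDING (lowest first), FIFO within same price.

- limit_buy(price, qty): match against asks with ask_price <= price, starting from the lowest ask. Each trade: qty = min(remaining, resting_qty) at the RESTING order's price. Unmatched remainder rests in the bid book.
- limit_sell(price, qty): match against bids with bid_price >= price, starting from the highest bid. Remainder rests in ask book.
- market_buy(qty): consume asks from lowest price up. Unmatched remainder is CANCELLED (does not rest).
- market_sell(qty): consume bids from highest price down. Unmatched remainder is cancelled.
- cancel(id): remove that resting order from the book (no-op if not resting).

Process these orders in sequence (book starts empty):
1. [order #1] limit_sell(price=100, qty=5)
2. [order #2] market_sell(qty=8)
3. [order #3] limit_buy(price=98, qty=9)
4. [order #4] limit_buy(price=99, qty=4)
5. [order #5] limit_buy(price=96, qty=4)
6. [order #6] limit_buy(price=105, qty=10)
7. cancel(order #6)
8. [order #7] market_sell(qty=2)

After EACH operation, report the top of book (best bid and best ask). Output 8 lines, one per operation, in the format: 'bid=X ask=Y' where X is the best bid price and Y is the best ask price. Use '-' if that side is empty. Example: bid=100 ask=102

After op 1 [order #1] limit_sell(price=100, qty=5): fills=none; bids=[-] asks=[#1:5@100]
After op 2 [order #2] market_sell(qty=8): fills=none; bids=[-] asks=[#1:5@100]
After op 3 [order #3] limit_buy(price=98, qty=9): fills=none; bids=[#3:9@98] asks=[#1:5@100]
After op 4 [order #4] limit_buy(price=99, qty=4): fills=none; bids=[#4:4@99 #3:9@98] asks=[#1:5@100]
After op 5 [order #5] limit_buy(price=96, qty=4): fills=none; bids=[#4:4@99 #3:9@98 #5:4@96] asks=[#1:5@100]
After op 6 [order #6] limit_buy(price=105, qty=10): fills=#6x#1:5@100; bids=[#6:5@105 #4:4@99 #3:9@98 #5:4@96] asks=[-]
After op 7 cancel(order #6): fills=none; bids=[#4:4@99 #3:9@98 #5:4@96] asks=[-]
After op 8 [order #7] market_sell(qty=2): fills=#4x#7:2@99; bids=[#4:2@99 #3:9@98 #5:4@96] asks=[-]

Answer: bid=- ask=100
bid=- ask=100
bid=98 ask=100
bid=99 ask=100
bid=99 ask=100
bid=105 ask=-
bid=99 ask=-
bid=99 ask=-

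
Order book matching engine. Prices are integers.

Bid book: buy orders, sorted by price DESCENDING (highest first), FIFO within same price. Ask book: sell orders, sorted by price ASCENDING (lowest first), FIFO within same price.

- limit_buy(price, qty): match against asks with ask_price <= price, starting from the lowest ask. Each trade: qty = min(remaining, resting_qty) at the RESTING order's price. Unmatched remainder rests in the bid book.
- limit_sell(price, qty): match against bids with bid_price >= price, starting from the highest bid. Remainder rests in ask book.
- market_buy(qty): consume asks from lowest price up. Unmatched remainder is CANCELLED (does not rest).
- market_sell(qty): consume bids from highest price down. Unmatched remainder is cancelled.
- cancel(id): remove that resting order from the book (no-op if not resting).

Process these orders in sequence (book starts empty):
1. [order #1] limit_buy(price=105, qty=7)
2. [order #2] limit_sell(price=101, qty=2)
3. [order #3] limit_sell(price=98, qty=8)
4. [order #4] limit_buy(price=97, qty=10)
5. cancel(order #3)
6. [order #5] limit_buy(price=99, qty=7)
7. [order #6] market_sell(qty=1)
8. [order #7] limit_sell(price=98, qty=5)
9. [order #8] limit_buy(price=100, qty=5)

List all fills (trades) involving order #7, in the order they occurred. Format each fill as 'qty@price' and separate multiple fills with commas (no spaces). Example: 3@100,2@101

After op 1 [order #1] limit_buy(price=105, qty=7): fills=none; bids=[#1:7@105] asks=[-]
After op 2 [order #2] limit_sell(price=101, qty=2): fills=#1x#2:2@105; bids=[#1:5@105] asks=[-]
After op 3 [order #3] limit_sell(price=98, qty=8): fills=#1x#3:5@105; bids=[-] asks=[#3:3@98]
After op 4 [order #4] limit_buy(price=97, qty=10): fills=none; bids=[#4:10@97] asks=[#3:3@98]
After op 5 cancel(order #3): fills=none; bids=[#4:10@97] asks=[-]
After op 6 [order #5] limit_buy(price=99, qty=7): fills=none; bids=[#5:7@99 #4:10@97] asks=[-]
After op 7 [order #6] market_sell(qty=1): fills=#5x#6:1@99; bids=[#5:6@99 #4:10@97] asks=[-]
After op 8 [order #7] limit_sell(price=98, qty=5): fills=#5x#7:5@99; bids=[#5:1@99 #4:10@97] asks=[-]
After op 9 [order #8] limit_buy(price=100, qty=5): fills=none; bids=[#8:5@100 #5:1@99 #4:10@97] asks=[-]

Answer: 5@99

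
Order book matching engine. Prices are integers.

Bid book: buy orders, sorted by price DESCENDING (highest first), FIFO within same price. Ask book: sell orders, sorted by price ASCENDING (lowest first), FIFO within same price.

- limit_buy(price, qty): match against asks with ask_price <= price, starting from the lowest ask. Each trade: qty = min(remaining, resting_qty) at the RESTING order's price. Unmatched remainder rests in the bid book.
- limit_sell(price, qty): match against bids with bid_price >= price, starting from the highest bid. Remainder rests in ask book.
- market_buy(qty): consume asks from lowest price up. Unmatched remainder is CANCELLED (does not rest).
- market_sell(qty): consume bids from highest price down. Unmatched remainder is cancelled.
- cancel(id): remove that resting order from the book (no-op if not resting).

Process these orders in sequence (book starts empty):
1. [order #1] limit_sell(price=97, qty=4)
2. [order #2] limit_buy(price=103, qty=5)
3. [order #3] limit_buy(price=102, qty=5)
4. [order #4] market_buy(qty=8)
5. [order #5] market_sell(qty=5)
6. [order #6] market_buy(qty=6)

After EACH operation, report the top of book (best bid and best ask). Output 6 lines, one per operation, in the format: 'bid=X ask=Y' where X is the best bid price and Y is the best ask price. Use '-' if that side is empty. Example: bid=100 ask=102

After op 1 [order #1] limit_sell(price=97, qty=4): fills=none; bids=[-] asks=[#1:4@97]
After op 2 [order #2] limit_buy(price=103, qty=5): fills=#2x#1:4@97; bids=[#2:1@103] asks=[-]
After op 3 [order #3] limit_buy(price=102, qty=5): fills=none; bids=[#2:1@103 #3:5@102] asks=[-]
After op 4 [order #4] market_buy(qty=8): fills=none; bids=[#2:1@103 #3:5@102] asks=[-]
After op 5 [order #5] market_sell(qty=5): fills=#2x#5:1@103 #3x#5:4@102; bids=[#3:1@102] asks=[-]
After op 6 [order #6] market_buy(qty=6): fills=none; bids=[#3:1@102] asks=[-]

Answer: bid=- ask=97
bid=103 ask=-
bid=103 ask=-
bid=103 ask=-
bid=102 ask=-
bid=102 ask=-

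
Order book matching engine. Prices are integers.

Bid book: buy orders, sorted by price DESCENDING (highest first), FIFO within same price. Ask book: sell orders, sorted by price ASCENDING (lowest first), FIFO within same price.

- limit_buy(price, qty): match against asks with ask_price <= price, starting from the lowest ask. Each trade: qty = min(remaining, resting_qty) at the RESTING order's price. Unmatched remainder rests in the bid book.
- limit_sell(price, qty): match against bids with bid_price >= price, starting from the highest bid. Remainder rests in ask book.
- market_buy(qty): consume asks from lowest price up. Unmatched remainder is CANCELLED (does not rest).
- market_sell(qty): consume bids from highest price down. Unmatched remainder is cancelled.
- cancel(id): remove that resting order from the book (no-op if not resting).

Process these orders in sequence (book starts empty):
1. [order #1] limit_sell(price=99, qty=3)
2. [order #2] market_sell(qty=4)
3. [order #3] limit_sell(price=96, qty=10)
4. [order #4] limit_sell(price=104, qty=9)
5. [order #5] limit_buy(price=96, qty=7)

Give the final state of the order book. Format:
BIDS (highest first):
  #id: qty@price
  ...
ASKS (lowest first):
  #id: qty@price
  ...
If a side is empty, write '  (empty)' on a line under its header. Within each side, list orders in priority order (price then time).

After op 1 [order #1] limit_sell(price=99, qty=3): fills=none; bids=[-] asks=[#1:3@99]
After op 2 [order #2] market_sell(qty=4): fills=none; bids=[-] asks=[#1:3@99]
After op 3 [order #3] limit_sell(price=96, qty=10): fills=none; bids=[-] asks=[#3:10@96 #1:3@99]
After op 4 [order #4] limit_sell(price=104, qty=9): fills=none; bids=[-] asks=[#3:10@96 #1:3@99 #4:9@104]
After op 5 [order #5] limit_buy(price=96, qty=7): fills=#5x#3:7@96; bids=[-] asks=[#3:3@96 #1:3@99 #4:9@104]

Answer: BIDS (highest first):
  (empty)
ASKS (lowest first):
  #3: 3@96
  #1: 3@99
  #4: 9@104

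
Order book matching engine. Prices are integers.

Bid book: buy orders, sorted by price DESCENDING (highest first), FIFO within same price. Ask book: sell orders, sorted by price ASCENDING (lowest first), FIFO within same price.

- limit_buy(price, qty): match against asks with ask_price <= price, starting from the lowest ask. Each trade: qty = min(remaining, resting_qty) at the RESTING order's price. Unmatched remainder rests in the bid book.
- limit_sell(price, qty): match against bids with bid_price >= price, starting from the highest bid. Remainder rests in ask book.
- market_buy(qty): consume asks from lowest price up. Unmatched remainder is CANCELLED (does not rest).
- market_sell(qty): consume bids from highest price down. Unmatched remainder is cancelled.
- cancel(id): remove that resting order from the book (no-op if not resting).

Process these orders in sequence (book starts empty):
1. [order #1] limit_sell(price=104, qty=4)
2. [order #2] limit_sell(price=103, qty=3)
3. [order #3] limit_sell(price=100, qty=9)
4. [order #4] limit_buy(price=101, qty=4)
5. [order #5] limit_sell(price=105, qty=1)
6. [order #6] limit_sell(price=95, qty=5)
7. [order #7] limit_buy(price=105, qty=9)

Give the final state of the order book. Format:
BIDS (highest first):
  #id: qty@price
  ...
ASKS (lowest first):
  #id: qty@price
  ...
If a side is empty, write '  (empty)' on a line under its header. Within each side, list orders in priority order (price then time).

After op 1 [order #1] limit_sell(price=104, qty=4): fills=none; bids=[-] asks=[#1:4@104]
After op 2 [order #2] limit_sell(price=103, qty=3): fills=none; bids=[-] asks=[#2:3@103 #1:4@104]
After op 3 [order #3] limit_sell(price=100, qty=9): fills=none; bids=[-] asks=[#3:9@100 #2:3@103 #1:4@104]
After op 4 [order #4] limit_buy(price=101, qty=4): fills=#4x#3:4@100; bids=[-] asks=[#3:5@100 #2:3@103 #1:4@104]
After op 5 [order #5] limit_sell(price=105, qty=1): fills=none; bids=[-] asks=[#3:5@100 #2:3@103 #1:4@104 #5:1@105]
After op 6 [order #6] limit_sell(price=95, qty=5): fills=none; bids=[-] asks=[#6:5@95 #3:5@100 #2:3@103 #1:4@104 #5:1@105]
After op 7 [order #7] limit_buy(price=105, qty=9): fills=#7x#6:5@95 #7x#3:4@100; bids=[-] asks=[#3:1@100 #2:3@103 #1:4@104 #5:1@105]

Answer: BIDS (highest first):
  (empty)
ASKS (lowest first):
  #3: 1@100
  #2: 3@103
  #1: 4@104
  #5: 1@105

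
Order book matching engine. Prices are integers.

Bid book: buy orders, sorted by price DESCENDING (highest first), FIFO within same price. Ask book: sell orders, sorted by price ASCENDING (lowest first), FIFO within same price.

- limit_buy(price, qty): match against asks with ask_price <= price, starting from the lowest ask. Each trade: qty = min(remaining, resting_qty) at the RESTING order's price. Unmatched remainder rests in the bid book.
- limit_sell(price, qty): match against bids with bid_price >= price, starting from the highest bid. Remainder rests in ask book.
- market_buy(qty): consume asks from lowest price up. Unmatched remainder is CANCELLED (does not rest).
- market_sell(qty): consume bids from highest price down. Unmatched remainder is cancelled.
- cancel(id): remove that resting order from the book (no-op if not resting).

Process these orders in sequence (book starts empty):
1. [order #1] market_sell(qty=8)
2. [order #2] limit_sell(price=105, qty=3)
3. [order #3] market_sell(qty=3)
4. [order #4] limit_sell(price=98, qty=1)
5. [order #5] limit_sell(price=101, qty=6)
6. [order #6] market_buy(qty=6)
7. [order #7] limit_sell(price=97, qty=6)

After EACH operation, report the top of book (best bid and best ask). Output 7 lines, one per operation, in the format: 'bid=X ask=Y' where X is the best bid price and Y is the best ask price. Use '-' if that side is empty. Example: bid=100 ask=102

Answer: bid=- ask=-
bid=- ask=105
bid=- ask=105
bid=- ask=98
bid=- ask=98
bid=- ask=101
bid=- ask=97

Derivation:
After op 1 [order #1] market_sell(qty=8): fills=none; bids=[-] asks=[-]
After op 2 [order #2] limit_sell(price=105, qty=3): fills=none; bids=[-] asks=[#2:3@105]
After op 3 [order #3] market_sell(qty=3): fills=none; bids=[-] asks=[#2:3@105]
After op 4 [order #4] limit_sell(price=98, qty=1): fills=none; bids=[-] asks=[#4:1@98 #2:3@105]
After op 5 [order #5] limit_sell(price=101, qty=6): fills=none; bids=[-] asks=[#4:1@98 #5:6@101 #2:3@105]
After op 6 [order #6] market_buy(qty=6): fills=#6x#4:1@98 #6x#5:5@101; bids=[-] asks=[#5:1@101 #2:3@105]
After op 7 [order #7] limit_sell(price=97, qty=6): fills=none; bids=[-] asks=[#7:6@97 #5:1@101 #2:3@105]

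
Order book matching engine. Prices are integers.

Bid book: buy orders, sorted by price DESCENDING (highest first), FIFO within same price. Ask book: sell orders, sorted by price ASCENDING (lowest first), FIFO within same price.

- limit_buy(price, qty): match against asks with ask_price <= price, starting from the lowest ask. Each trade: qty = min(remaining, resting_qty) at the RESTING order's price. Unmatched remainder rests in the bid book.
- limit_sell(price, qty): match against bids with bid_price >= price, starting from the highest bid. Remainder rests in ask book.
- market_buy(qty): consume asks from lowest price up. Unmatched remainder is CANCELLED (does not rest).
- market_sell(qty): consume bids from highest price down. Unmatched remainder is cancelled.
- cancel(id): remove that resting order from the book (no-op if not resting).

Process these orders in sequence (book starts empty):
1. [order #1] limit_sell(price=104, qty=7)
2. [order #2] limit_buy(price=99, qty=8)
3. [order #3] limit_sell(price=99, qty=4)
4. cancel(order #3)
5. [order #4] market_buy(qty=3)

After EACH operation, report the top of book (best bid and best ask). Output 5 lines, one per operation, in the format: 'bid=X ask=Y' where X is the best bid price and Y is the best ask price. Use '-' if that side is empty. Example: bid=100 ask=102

Answer: bid=- ask=104
bid=99 ask=104
bid=99 ask=104
bid=99 ask=104
bid=99 ask=104

Derivation:
After op 1 [order #1] limit_sell(price=104, qty=7): fills=none; bids=[-] asks=[#1:7@104]
After op 2 [order #2] limit_buy(price=99, qty=8): fills=none; bids=[#2:8@99] asks=[#1:7@104]
After op 3 [order #3] limit_sell(price=99, qty=4): fills=#2x#3:4@99; bids=[#2:4@99] asks=[#1:7@104]
After op 4 cancel(order #3): fills=none; bids=[#2:4@99] asks=[#1:7@104]
After op 5 [order #4] market_buy(qty=3): fills=#4x#1:3@104; bids=[#2:4@99] asks=[#1:4@104]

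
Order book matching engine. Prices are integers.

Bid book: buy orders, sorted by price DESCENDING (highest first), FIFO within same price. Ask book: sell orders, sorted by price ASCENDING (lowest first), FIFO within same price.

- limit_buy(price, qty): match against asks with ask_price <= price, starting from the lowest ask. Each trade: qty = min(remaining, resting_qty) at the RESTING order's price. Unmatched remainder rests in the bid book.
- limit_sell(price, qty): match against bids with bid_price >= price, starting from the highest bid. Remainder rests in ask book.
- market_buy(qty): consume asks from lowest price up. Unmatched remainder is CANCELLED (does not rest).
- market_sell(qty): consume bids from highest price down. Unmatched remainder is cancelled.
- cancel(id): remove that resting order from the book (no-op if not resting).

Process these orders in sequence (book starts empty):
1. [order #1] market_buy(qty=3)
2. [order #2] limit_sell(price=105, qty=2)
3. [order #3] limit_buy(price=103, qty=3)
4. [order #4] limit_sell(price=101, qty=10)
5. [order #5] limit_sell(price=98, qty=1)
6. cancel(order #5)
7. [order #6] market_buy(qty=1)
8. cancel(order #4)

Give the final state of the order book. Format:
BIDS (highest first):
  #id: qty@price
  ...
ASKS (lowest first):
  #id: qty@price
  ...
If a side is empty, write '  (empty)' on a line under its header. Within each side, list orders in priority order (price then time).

After op 1 [order #1] market_buy(qty=3): fills=none; bids=[-] asks=[-]
After op 2 [order #2] limit_sell(price=105, qty=2): fills=none; bids=[-] asks=[#2:2@105]
After op 3 [order #3] limit_buy(price=103, qty=3): fills=none; bids=[#3:3@103] asks=[#2:2@105]
After op 4 [order #4] limit_sell(price=101, qty=10): fills=#3x#4:3@103; bids=[-] asks=[#4:7@101 #2:2@105]
After op 5 [order #5] limit_sell(price=98, qty=1): fills=none; bids=[-] asks=[#5:1@98 #4:7@101 #2:2@105]
After op 6 cancel(order #5): fills=none; bids=[-] asks=[#4:7@101 #2:2@105]
After op 7 [order #6] market_buy(qty=1): fills=#6x#4:1@101; bids=[-] asks=[#4:6@101 #2:2@105]
After op 8 cancel(order #4): fills=none; bids=[-] asks=[#2:2@105]

Answer: BIDS (highest first):
  (empty)
ASKS (lowest first):
  #2: 2@105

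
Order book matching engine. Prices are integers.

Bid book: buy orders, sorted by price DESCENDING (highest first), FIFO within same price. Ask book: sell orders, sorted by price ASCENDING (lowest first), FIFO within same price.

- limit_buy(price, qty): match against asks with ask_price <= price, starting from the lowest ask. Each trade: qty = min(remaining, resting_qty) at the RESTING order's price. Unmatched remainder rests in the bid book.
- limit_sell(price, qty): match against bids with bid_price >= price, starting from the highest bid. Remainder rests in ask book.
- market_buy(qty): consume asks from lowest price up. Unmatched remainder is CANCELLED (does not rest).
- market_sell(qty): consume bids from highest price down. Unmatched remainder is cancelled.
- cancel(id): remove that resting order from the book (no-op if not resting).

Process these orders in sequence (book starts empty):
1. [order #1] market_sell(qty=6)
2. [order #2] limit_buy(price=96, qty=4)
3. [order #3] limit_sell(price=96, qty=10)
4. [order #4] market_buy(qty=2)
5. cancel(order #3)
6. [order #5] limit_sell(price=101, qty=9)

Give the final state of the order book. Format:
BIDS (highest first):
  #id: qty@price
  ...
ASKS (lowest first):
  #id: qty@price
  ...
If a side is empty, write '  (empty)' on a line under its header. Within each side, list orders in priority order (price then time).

Answer: BIDS (highest first):
  (empty)
ASKS (lowest first):
  #5: 9@101

Derivation:
After op 1 [order #1] market_sell(qty=6): fills=none; bids=[-] asks=[-]
After op 2 [order #2] limit_buy(price=96, qty=4): fills=none; bids=[#2:4@96] asks=[-]
After op 3 [order #3] limit_sell(price=96, qty=10): fills=#2x#3:4@96; bids=[-] asks=[#3:6@96]
After op 4 [order #4] market_buy(qty=2): fills=#4x#3:2@96; bids=[-] asks=[#3:4@96]
After op 5 cancel(order #3): fills=none; bids=[-] asks=[-]
After op 6 [order #5] limit_sell(price=101, qty=9): fills=none; bids=[-] asks=[#5:9@101]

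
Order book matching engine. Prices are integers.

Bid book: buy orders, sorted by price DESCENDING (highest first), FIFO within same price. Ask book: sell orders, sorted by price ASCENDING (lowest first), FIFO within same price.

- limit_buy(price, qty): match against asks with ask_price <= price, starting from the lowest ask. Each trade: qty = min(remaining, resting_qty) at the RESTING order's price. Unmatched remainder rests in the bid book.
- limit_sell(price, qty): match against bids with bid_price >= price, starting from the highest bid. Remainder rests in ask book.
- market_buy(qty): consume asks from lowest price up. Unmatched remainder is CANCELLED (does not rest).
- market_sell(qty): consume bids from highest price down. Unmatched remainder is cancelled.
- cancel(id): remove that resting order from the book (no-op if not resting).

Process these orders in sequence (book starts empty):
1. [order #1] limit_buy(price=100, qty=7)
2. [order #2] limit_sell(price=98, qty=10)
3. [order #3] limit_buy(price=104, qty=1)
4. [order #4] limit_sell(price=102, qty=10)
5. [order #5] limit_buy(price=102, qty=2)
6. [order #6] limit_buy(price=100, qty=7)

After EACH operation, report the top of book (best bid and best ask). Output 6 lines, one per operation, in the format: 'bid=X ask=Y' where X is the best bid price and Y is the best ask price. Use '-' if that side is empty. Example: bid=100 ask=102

After op 1 [order #1] limit_buy(price=100, qty=7): fills=none; bids=[#1:7@100] asks=[-]
After op 2 [order #2] limit_sell(price=98, qty=10): fills=#1x#2:7@100; bids=[-] asks=[#2:3@98]
After op 3 [order #3] limit_buy(price=104, qty=1): fills=#3x#2:1@98; bids=[-] asks=[#2:2@98]
After op 4 [order #4] limit_sell(price=102, qty=10): fills=none; bids=[-] asks=[#2:2@98 #4:10@102]
After op 5 [order #5] limit_buy(price=102, qty=2): fills=#5x#2:2@98; bids=[-] asks=[#4:10@102]
After op 6 [order #6] limit_buy(price=100, qty=7): fills=none; bids=[#6:7@100] asks=[#4:10@102]

Answer: bid=100 ask=-
bid=- ask=98
bid=- ask=98
bid=- ask=98
bid=- ask=102
bid=100 ask=102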